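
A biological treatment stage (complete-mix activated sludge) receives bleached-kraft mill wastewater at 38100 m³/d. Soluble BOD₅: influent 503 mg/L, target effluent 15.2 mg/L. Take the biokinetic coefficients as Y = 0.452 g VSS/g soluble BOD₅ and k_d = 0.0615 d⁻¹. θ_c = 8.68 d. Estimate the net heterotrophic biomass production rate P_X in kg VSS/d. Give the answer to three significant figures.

P_X ≈ 5480 kg VSS/d

Correct the yield for decay: Y_obs = Y/(1 + k_d θ_c) = 0.452 / (1 + 0.0615 × 8.68) = 0.452 / 1.534 = 0.2947.
Substrate removed = Q·(S₀ − S) = 38100 m³/d × (503 − 15.2) g/m³ = 1.86×10^7 g/d = 18585 kg/d.
P_X = Y_obs · Q(S₀ − S) = 0.2947 × 18585 = 5477 kg VSS/d.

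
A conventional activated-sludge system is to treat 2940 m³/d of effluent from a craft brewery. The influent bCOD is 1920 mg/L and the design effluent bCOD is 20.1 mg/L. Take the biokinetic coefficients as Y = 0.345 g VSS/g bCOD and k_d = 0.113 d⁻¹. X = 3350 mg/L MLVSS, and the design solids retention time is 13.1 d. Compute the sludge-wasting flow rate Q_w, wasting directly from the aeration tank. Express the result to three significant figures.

Rearranging the biomass balance for a CMAS with decay, V = Y·Q·ΔS·θ_c / [X·(1+k_d θ_c)] = 0.345 × 2940 × (1920 − 20.1) × 13.1 / [3350 × (1 + 0.113 × 13.1)] = 2.52×10^7 / 8309 = 3038 m³.
For wasting at MLVSS concentration, Q_w = V/θ_c = 3038/13.1 = 231.9 m³/d.

Q_w ≈ 232 m³/d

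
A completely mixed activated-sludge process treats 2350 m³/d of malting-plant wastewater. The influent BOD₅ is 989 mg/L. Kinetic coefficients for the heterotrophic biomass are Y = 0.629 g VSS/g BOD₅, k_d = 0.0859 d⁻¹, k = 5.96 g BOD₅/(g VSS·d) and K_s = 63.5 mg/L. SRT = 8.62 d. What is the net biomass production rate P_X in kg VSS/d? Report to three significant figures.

P_X ≈ 837 kg VSS/d

Effluent substrate depends only on kinetics and SRT: S = K_s(1 + k_d θ_c) / [θ_c(Yk − k_d) − 1] = 63.5 × (1 + 0.0859 × 8.62) / [8.62 × (0.629 × 5.96 − 0.0859) − 1] = 110.5 / 30.57 = 3.615 mg/L.
Observed yield with endogenous decay: Y_obs = Y / (1 + k_d·θ_c) = 0.629 / (1 + 0.0859 × 8.62) = 0.629 / 1.740 = 0.3614 g VSS/g BOD₅.
Q·(S₀ − S) = 2350 × (989 − 3.61) × 10⁻³ = 2316 kg/d removed.
Net biomass production P_X = Y_obs × Q·(S₀ − S) = 0.3614 × 2316 = 836.9 kg VSS/d.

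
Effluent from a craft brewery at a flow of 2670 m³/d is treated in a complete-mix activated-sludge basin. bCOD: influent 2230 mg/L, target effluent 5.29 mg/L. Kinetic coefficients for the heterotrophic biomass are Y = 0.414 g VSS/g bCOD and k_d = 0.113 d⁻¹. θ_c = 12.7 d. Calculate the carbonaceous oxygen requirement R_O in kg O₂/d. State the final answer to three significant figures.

R_O ≈ 4510 kg O₂/d

Correct the yield for decay: Y_obs = Y/(1 + k_d θ_c) = 0.414 / (1 + 0.113 × 12.7) = 0.414 / 2.435 = 0.1700.
Q·(S₀ − S) = 2670 × (2230 − 5.29) × 10⁻³ = 5940 kg/d removed.
Net sludge production P_X = 0.1700 × 5940 = 1010 kg VSS/d.
R_O = Q·ΔS − 1.42 P_X = 5940 − 1434 = 4506 kg O₂/d.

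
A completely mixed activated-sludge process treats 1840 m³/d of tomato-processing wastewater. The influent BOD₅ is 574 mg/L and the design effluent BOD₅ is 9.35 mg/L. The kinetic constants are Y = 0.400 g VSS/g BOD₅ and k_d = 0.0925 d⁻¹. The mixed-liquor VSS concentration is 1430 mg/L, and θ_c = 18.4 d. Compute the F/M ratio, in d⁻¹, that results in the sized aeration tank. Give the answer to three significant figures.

Rearranging the biomass balance for a CMAS with decay, V = Y·Q·ΔS·θ_c / [X·(1+k_d θ_c)] = 0.400 × 1840 × (574 − 9.35) × 18.4 / [1430 × (1 + 0.0925 × 18.4)] = 7.65×10^6 / 3864 = 1979 m³.
F/M = Q·S₀ / (V·X) = 1840 × 574 / (1979 × 1430) = 0.3732 g BOD₅·(g VSS·d)⁻¹.

F/M ≈ 0.373 d⁻¹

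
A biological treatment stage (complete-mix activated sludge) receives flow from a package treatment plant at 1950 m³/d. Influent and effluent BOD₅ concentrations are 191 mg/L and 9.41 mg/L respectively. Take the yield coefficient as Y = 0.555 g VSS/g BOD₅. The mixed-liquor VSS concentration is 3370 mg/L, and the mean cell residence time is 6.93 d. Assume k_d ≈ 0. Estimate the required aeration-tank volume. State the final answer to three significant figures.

V·X = Y·Q·ΔS·θ_c gives V = 0.555 × 1950 × (191 − 9.41) × 6.93 / 3370 = 404.1 m³.

V ≈ 404 m³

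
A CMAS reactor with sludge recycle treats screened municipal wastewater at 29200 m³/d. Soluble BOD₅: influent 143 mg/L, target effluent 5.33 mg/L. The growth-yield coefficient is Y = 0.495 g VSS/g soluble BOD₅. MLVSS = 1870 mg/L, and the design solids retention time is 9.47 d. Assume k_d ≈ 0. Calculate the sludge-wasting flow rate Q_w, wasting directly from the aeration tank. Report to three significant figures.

With k_d = 0 the design equation reduces to V = Y Q (S₀−S) θ_c / X = 0.495 × 29200 × (143 − 5.33) × 9.47 / 1870 = 10077 m³.
With mixed-liquor wasting, θ_c = V/Q_w, so Q_w = V/θ_c = 10077/9.47 = 1064 m³/d.

Q_w ≈ 1060 m³/d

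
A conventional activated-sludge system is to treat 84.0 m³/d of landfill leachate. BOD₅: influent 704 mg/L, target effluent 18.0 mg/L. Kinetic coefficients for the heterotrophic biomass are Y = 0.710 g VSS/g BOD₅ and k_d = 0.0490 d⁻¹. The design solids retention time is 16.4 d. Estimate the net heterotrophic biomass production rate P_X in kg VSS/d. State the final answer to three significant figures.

Y_obs = Y / (1 + k_d θ_c) = 0.710 / (1 + 0.0490 × 16.4) = 0.710 / 1.804 = 0.3937.
ΔS = 704 − 18.0 = 686.0 mg/L, so the substrate removal rate is 84.0 × 686.0/1000 = 57.62 kg BOD₅/d.
Net biomass production P_X = Y_obs × Q·(S₀ − S) = 0.3937 × 57.62 = 22.68 kg VSS/d.

P_X ≈ 22.7 kg VSS/d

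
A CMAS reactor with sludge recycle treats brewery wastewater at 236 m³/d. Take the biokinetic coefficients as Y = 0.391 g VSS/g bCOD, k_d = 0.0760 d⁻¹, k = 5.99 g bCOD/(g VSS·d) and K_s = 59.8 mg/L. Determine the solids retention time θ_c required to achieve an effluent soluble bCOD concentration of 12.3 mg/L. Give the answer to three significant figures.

θ_c ≈ 3.09 d

From 1/θ_c = Y·k·S/(K_s + S) − k_d: Y·k·S/(K_s+S) = 0.391 × 5.99 × 12.3 / (59.8 + 12.3) = 0.3996 d⁻¹.
θ_c = 1/(μ − k_d) = 1/(0.3996 − 0.0760) = 1/0.3236 = 3.091 d.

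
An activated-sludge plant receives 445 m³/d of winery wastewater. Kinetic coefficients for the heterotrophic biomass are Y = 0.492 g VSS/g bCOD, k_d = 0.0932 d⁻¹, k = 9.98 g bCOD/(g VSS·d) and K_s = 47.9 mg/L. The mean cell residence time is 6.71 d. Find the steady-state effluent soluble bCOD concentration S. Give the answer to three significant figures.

S ≈ 2.49 mg/L

For a completely mixed reactor with recycle the Lawrence–McCarty relation gives S = K_s·(1 + k_d·θ_c) / [θ_c·(Y·k − k_d) − 1] = 47.9 × (1 + 0.0932 × 6.71) / [6.71 × (0.492 × 9.98 − 0.0932) − 1] = 77.86 / 31.32 = 2.486 mg/L.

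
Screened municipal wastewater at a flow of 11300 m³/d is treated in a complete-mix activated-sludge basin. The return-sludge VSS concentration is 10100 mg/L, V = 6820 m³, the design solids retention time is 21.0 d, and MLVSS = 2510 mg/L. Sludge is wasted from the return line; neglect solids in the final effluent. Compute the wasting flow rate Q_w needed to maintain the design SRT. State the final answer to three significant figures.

Q_w ≈ 80.7 m³/d

Wasting from the return line (neglecting effluent solids): Q_w = V·X / (θ_c·X_r) = 6820 × 2510 / (21.0 × 10100) = 80.71 m³/d.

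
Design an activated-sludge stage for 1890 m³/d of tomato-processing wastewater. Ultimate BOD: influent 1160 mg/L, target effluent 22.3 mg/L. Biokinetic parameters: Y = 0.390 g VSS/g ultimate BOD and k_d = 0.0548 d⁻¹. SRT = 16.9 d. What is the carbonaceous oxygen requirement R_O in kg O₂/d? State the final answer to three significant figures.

R_O ≈ 1530 kg O₂/d

The observed yield is Y_obs = Y/(1 + k_d·θ_c) = 0.390 / (1 + 0.0548 × 16.9) = 0.390 / 1.926 = 0.2025 g VSS per g ultimate BOD removed.
ΔS = 1160 − 22.3 = 1138 mg/L, so the substrate removal rate is 1890 × 1138/1000 = 2150 kg ultimate BOD/d.
Net sludge production P_X = 0.2025 × 2150 = 435.4 kg VSS/d.
R_O = Q·(S₀ − S) − 1.42·P_X = 2150 − 1.42 × 435.4 = 1532 kg O₂/d.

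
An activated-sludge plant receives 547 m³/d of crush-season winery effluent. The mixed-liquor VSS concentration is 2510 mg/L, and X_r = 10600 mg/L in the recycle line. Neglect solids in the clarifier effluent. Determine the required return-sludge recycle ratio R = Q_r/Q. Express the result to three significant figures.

Mass balance around the secondary clarifier (neglecting effluent solids): R = X / (X_r − X) = 2510 / (10600 − 2510) = 0.3103.

R ≈ 0.310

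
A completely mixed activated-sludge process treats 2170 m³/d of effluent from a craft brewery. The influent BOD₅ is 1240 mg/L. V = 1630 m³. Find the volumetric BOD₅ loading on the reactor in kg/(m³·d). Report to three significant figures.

L_v ≈ 1.65 kg BOD₅/(m³·d)

Applied BOD₅ load per unit volume = Q·S₀/V = (2170 × 1240/1000)/1630 = 1.651 kg BOD₅·m⁻³·d⁻¹.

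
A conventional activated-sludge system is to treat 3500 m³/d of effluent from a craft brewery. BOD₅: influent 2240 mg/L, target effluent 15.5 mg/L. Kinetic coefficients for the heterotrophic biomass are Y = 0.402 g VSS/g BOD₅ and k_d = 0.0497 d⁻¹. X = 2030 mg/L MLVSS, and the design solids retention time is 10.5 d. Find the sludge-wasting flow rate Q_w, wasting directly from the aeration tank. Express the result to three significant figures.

Steady-state biomass mass balance: V·X·(1 + k_d·θ_c) = Y·Q·(S₀ − S)·θ_c, so V = 0.402 × 3500 × (2240 − 15.5) × 10.5 / [2030 × (1 + 0.0497 × 10.5)] = 3.29×10^7 / 3089 = 10638 m³.
For wasting at MLVSS concentration, Q_w = V/θ_c = 10638/10.5 = 1013 m³/d.

Q_w ≈ 1010 m³/d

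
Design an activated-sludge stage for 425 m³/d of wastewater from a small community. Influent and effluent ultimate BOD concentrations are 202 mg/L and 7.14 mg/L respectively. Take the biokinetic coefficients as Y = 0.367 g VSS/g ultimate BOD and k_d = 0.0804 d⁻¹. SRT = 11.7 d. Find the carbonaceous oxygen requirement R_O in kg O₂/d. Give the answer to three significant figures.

R_O ≈ 60.6 kg O₂/d

Correct the yield for decay: Y_obs = Y/(1 + k_d θ_c) = 0.367 / (1 + 0.0804 × 11.7) = 0.367 / 1.941 = 0.1891.
Q·(S₀ − S) = 425 × (202 − 7.14) × 10⁻³ = 82.82 kg/d removed.
P_X = Y_obs·Q·(S₀ − S) = 0.1891 × 82.82 = 15.66 kg VSS/d.
Carbonaceous O₂ demand = substrate oxidised − cell-mass equivalent = 82.82 − 1.42 × 15.66 = 60.58 kg O₂/d.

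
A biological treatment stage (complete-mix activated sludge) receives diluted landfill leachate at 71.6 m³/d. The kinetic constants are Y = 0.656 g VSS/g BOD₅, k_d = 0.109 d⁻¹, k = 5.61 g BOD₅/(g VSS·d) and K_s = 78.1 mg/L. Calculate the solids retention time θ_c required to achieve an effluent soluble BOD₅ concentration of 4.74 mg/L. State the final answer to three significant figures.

From 1/θ_c = Y·k·S/(K_s + S) − k_d: Y·k·S/(K_s+S) = 0.656 × 5.61 × 4.74 / (78.1 + 4.74) = 0.2106 d⁻¹.
Then 1/θ_c = μ − k_d = 0.2106 − 0.109 = 0.1016 d⁻¹, giving θ_c = 9.845 d.

θ_c ≈ 9.85 d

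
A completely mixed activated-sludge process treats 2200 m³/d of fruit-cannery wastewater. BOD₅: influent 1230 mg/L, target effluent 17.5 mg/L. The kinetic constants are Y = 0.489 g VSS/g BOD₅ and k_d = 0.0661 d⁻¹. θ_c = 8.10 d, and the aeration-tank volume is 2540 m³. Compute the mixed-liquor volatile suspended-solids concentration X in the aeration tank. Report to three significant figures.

X ≈ 2710 mg/L

Solving the biomass balance for X: X = Y Q (S₀−S) θ_c / [V (1+k_d θ_c)] = 0.489 × 2200 × (1230 − 17.5) × 8.10 / [2540 × (1 + 0.0661 × 8.10)] = 2709 mg/L.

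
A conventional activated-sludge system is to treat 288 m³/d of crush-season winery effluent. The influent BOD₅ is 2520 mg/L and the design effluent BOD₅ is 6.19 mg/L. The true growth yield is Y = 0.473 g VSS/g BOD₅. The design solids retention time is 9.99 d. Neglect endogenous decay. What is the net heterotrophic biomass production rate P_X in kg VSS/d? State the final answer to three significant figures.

P_X ≈ 342 kg VSS/d

With endogenous decay neglected, the observed yield equals the true yield: Y_obs = Y = 0.473 g VSS/g BOD₅.
ΔS = 2520 − 6.19 = 2514 mg/L, so the substrate removal rate is 288 × 2514/1000 = 724.0 kg BOD₅/d.
So the net sludge growth is P_X = 0.4730 × 724.0 = 342.4 kg VSS/d.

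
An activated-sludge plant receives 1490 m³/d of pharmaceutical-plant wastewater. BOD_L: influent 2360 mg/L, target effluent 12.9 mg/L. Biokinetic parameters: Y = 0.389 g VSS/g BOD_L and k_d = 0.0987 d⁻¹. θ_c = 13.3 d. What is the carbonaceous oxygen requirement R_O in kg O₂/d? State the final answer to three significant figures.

Y_obs = Y / (1 + k_d θ_c) = 0.389 / (1 + 0.0987 × 13.3) = 0.389 / 2.313 = 0.1682.
Mass of BOD_L removed per day: Q(S₀ − S) = 1490 × 2347 g/m³ = 3497 kg/d.
P_X = Y_obs·Q·(S₀ − S) = 0.1682 × 3497 = 588.2 kg VSS/d.
Carbonaceous O₂ demand = substrate oxidised − cell-mass equivalent = 3497 − 1.42 × 588.2 = 2662 kg O₂/d.

R_O ≈ 2660 kg O₂/d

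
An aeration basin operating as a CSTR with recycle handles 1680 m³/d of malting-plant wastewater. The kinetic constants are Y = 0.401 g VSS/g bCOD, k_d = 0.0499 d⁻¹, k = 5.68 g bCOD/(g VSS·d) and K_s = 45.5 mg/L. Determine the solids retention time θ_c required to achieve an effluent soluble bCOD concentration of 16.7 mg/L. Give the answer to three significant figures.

Specific growth rate at S = 16.7 mg/L: μ = YkS/(K_s+S) = 0.401·5.68·16.7/(45.5+16.7) = 0.6115 d⁻¹.
θ_c = 1/(μ − k_d) = 1/(0.6115 − 0.0499) = 1/0.5616 = 1.781 d.

θ_c ≈ 1.78 d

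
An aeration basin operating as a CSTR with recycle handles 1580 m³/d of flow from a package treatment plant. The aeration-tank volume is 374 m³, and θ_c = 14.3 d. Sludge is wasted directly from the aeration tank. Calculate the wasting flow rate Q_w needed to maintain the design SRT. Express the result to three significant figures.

With mixed-liquor wasting, θ_c = V/Q_w, so Q_w = V/θ_c = 374.0/14.3 = 26.15 m³/d.

Q_w ≈ 26.2 m³/d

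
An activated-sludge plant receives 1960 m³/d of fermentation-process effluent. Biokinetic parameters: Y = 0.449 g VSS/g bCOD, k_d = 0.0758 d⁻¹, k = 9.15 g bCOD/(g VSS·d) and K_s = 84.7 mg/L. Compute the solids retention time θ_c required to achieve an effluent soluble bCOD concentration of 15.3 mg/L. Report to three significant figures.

θ_c ≈ 1.81 d

At the target effluent, Y k S/(K_s+S) = 0.449×9.15×15.3/100.0 = 0.6286 d⁻¹.
Then 1/θ_c = μ − k_d = 0.6286 − 0.0758 = 0.5528 d⁻¹, giving θ_c = 1.809 d.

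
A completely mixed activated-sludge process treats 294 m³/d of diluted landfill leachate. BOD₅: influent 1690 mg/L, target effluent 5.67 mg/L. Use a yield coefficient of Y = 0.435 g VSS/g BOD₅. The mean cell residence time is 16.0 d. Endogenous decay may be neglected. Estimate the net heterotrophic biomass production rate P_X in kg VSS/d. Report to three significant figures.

P_X ≈ 215 kg VSS/d

Since k_d ≈ 0, Y_obs = Y = 0.435 g VSS/g BOD₅.
ΔS = 1690 − 5.67 = 1684 mg/L, so the substrate removal rate is 294 × 1684/1000 = 495.2 kg BOD₅/d.
P_X = Y_obs · Q(S₀ − S) = 0.4350 × 495.2 = 215.4 kg VSS/d.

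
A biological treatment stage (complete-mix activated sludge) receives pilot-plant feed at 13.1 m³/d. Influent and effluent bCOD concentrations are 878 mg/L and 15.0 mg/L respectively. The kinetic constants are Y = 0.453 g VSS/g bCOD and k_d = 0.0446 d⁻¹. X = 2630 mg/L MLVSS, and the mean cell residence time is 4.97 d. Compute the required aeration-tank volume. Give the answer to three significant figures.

V ≈ 7.92 m³

Steady-state biomass mass balance: V·X·(1 + k_d·θ_c) = Y·Q·(S₀ − S)·θ_c, so V = 0.453 × 13.1 × (878 − 15.0) × 4.97 / [2630 × (1 + 0.0446 × 4.97)] = 2.55×10^4 / 3213 = 7.922 m³.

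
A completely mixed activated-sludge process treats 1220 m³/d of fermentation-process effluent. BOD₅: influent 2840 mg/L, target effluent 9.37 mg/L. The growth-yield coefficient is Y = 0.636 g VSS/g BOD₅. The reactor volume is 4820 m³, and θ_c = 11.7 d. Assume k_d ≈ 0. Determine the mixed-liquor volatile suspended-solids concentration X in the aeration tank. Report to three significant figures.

X ≈ 5330 mg/L

Without decay, X = Y Q (S₀−S) θ_c / V = 0.636 × 1220 × (2840 − 9.37) × 11.7 / 4820 = 5331 mg/L.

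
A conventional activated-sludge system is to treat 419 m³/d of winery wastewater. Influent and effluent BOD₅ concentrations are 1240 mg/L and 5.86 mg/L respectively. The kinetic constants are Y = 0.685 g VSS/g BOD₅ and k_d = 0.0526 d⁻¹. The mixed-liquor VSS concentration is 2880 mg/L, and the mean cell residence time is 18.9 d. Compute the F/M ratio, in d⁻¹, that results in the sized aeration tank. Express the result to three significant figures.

F/M ≈ 0.155 d⁻¹

Rearranging the biomass balance for a CMAS with decay, V = Y·Q·ΔS·θ_c / [X·(1+k_d θ_c)] = 0.685 × 419 × (1240 − 5.86) × 18.9 / [2880 × (1 + 0.0526 × 18.9)] = 6.69×10^6 / 5743 = 1166 m³.
F/M = applied load / biomass = Q·S₀/(V·X) = 419 × 1240 / (1166 × 2880) = 0.1548 d⁻¹.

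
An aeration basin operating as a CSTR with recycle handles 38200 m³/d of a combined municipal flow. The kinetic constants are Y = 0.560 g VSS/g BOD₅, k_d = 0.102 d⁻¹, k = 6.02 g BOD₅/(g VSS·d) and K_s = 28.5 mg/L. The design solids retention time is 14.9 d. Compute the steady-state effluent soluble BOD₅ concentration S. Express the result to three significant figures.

For a completely mixed reactor with recycle the Lawrence–McCarty relation gives S = K_s·(1 + k_d·θ_c) / [θ_c·(Y·k − k_d) − 1] = 28.5 × (1 + 0.102 × 14.9) / [14.9 × (0.560 × 6.02 − 0.102) − 1] = 71.81 / 47.71 = 1.505 mg/L.

S ≈ 1.51 mg/L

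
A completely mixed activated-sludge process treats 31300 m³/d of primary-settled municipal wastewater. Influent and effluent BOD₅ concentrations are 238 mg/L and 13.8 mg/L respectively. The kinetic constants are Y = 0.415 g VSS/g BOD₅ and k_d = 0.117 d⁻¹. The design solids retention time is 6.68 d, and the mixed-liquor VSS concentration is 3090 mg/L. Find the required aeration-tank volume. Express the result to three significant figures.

Steady-state biomass mass balance: V·X·(1 + k_d·θ_c) = Y·Q·(S₀ − S)·θ_c, so V = 0.415 × 31300 × (238 − 13.8) × 6.68 / [3090 × (1 + 0.117 × 6.68)] = 1.95×10^7 / 5505 = 3534 m³.

V ≈ 3530 m³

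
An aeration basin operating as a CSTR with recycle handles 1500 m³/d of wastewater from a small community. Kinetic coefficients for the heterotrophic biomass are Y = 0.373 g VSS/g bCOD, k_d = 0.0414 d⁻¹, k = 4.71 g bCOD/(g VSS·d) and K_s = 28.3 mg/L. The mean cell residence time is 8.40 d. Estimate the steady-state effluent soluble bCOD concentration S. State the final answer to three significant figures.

S ≈ 2.84 mg/L

Effluent substrate depends only on kinetics and SRT: S = K_s(1 + k_d θ_c) / [θ_c(Yk − k_d) − 1] = 28.3 × (1 + 0.0414 × 8.40) / [8.40 × (0.373 × 4.71 − 0.0414) − 1] = 38.14 / 13.41 = 2.844 mg/L.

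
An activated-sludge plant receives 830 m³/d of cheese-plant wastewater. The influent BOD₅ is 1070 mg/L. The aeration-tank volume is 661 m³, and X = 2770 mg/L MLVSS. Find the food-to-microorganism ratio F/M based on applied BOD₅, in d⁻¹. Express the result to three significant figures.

F/M ≈ 0.485 d⁻¹

F/M = Q·S₀ / (V·X) = 830 × 1070 / (661.0 × 2770) = 0.4850 g BOD₅·(g VSS·d)⁻¹.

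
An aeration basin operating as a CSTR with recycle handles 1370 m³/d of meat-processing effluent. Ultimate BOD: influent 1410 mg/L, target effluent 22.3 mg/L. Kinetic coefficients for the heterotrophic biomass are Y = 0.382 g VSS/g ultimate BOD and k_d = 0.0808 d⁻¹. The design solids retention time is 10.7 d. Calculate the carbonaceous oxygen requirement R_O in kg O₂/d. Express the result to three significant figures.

R_O ≈ 1350 kg O₂/d

The observed yield is Y_obs = Y/(1 + k_d·θ_c) = 0.382 / (1 + 0.0808 × 10.7) = 0.382 / 1.865 = 0.2049 g VSS per g ultimate BOD removed.
Substrate removed = Q·(S₀ − S) = 1370 m³/d × (1410 − 22.3) g/m³ = 1.9×10^6 g/d = 1901 kg/d.
P_X = Y_obs·Q·(S₀ − S) = 0.2049 × 1901 = 389.5 kg VSS/d.
R_O = Q·(S₀ − S) − 1.42·P_X = 1901 − 1.42 × 389.5 = 1348 kg O₂/d.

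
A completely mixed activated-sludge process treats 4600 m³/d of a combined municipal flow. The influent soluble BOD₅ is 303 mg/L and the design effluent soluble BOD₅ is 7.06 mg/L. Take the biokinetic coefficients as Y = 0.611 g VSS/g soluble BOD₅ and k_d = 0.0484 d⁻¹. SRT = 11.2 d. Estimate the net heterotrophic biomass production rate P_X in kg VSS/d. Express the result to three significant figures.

Y_obs = Y / (1 + k_d θ_c) = 0.611 / (1 + 0.0484 × 11.2) = 0.611 / 1.542 = 0.3962.
ΔS = 303 − 7.06 = 295.9 mg/L, so the substrate removal rate is 4600 × 295.9/1000 = 1361 kg soluble BOD₅/d.
Net biomass production P_X = Y_obs × Q·(S₀ − S) = 0.3962 × 1361 = 539.4 kg VSS/d.

P_X ≈ 539 kg VSS/d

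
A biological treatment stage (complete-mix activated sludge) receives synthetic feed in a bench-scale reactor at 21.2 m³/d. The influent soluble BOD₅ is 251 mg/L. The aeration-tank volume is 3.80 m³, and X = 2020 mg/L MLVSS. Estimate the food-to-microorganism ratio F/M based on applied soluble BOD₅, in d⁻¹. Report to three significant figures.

F/M ≈ 0.693 d⁻¹

F/M = applied load / biomass = Q·S₀/(V·X) = 21.2 × 251 / (3.800 × 2020) = 0.6932 d⁻¹.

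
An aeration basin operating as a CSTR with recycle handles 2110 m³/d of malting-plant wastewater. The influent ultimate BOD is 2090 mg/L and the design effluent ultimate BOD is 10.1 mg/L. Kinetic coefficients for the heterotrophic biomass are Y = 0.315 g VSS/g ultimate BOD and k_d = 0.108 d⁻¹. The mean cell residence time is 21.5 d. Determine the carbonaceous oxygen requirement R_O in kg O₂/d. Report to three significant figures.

R_O ≈ 3800 kg O₂/d

Y_obs = Y / (1 + k_d θ_c) = 0.315 / (1 + 0.108 × 21.5) = 0.315 / 3.322 = 0.09482.
ΔS = 2090 − 10.1 = 2080 mg/L, so the substrate removal rate is 2110 × 2080/1000 = 4389 kg ultimate BOD/d.
Biomass synthesised: P_X = Y_obs × 4389 = 416.1 kg VSS/d.
Carbonaceous O₂ demand = substrate oxidised − cell-mass equivalent = 4389 − 1.42 × 416.1 = 3798 kg O₂/d.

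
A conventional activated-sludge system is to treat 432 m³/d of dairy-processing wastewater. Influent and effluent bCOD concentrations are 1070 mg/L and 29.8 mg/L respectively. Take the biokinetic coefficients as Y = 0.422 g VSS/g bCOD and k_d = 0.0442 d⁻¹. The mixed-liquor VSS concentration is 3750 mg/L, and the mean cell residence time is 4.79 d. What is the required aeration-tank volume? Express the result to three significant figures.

From the SRT design equation V = Y Q (S₀−S) θ_c / [X (1 + k_d θ_c)] = 0.422 × 432 × (1070 − 29.8) × 4.79 / [3750 × (1 + 0.0442 × 4.79)] = 9.08×10^5 / 4544 = 199.9 m³.

V ≈ 200 m³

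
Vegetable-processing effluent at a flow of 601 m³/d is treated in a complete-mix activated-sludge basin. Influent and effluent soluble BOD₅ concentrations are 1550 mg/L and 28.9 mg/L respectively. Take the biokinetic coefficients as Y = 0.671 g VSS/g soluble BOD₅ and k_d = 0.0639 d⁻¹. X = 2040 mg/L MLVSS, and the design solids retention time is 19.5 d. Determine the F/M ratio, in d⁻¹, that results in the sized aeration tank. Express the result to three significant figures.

F/M ≈ 0.175 d⁻¹

From the SRT design equation V = Y Q (S₀−S) θ_c / [X (1 + k_d θ_c)] = 0.671 × 601 × (1550 − 28.9) × 19.5 / [2040 × (1 + 0.0639 × 19.5)] = 1.2×10^7 / 4582 = 2611 m³.
Food-to-microorganism ratio F/M = Q S₀ / (V X) = 601 × 1550 / (2611 × 2040) = 0.1749 d⁻¹.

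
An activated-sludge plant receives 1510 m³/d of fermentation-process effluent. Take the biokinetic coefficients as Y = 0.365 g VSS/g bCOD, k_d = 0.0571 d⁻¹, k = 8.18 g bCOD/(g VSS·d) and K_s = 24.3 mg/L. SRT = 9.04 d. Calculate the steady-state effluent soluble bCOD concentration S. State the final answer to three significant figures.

S ≈ 1.45 mg/L

For a completely mixed reactor with recycle the Lawrence–McCarty relation gives S = K_s·(1 + k_d·θ_c) / [θ_c·(Y·k − k_d) − 1] = 24.3 × (1 + 0.0571 × 9.04) / [9.04 × (0.365 × 8.18 − 0.0571) − 1] = 36.84 / 25.47 = 1.446 mg/L.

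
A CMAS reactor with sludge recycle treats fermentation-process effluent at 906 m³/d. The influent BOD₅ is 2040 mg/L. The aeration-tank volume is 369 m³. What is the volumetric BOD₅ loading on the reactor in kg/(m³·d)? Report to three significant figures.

L_v ≈ 5.01 kg BOD₅/(m³·d)

Applied BOD₅ load per unit volume = Q·S₀/V = (906 × 2040/1000)/369.0 = 5.009 kg BOD₅·m⁻³·d⁻¹.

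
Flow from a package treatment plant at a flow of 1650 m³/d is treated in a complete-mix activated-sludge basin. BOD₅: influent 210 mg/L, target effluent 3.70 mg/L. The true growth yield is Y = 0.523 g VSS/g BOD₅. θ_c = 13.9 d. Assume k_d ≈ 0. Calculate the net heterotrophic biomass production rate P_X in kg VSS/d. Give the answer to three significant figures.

P_X ≈ 178 kg VSS/d

No decay correction is needed, so Y_obs = Y = 0.523.
ΔS = 210 − 3.70 = 206.3 mg/L, so the substrate removal rate is 1650 × 206.3/1000 = 340.4 kg BOD₅/d.
Net biomass production P_X = Y_obs × Q·(S₀ − S) = 0.5230 × 340.4 = 178.0 kg VSS/d.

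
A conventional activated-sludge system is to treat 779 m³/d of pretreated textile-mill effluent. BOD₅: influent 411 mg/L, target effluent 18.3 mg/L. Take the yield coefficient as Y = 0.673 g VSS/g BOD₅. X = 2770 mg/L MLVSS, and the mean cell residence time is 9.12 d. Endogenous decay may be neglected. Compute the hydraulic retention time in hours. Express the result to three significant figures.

τ ≈ 20.9 h

V·X = Y·Q·ΔS·θ_c gives V = 0.673 × 779 × (411 − 18.3) × 9.12 / 2770 = 677.8 m³.
τ = V/Q = 677.8/779 = 0.8701 d, or 20.88 h.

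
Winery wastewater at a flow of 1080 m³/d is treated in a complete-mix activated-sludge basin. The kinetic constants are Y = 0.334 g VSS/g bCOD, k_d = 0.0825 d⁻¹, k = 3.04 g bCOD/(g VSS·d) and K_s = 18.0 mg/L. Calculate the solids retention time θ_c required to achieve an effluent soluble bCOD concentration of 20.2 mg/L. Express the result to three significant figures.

At the target effluent, Y k S/(K_s+S) = 0.334×3.04×20.2/38.20 = 0.5369 d⁻¹.
1/θ_c = 0.5369 − 0.0825 = 0.4544 d⁻¹, so θ_c = 2.201 d.

θ_c ≈ 2.20 d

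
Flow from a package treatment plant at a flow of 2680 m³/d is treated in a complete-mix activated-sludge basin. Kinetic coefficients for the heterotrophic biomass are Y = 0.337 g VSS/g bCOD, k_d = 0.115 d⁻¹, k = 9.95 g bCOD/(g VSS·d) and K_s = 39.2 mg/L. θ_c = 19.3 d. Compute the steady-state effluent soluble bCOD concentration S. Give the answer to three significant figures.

S ≈ 2.05 mg/L

Effluent substrate depends only on kinetics and SRT: S = K_s(1 + k_d θ_c) / [θ_c(Yk − k_d) − 1] = 39.2 × (1 + 0.115 × 19.3) / [19.3 × (0.337 × 9.95 − 0.115) − 1] = 126.2 / 61.50 = 2.052 mg/L.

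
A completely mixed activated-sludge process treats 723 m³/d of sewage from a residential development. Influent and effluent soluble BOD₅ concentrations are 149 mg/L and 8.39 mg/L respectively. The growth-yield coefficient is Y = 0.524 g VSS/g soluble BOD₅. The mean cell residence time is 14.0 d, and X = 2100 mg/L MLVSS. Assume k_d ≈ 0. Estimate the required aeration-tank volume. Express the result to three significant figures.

V ≈ 355 m³

With k_d = 0 the design equation reduces to V = Y Q (S₀−S) θ_c / X = 0.524 × 723 × (149 − 8.39) × 14.0 / 2100 = 355.1 m³.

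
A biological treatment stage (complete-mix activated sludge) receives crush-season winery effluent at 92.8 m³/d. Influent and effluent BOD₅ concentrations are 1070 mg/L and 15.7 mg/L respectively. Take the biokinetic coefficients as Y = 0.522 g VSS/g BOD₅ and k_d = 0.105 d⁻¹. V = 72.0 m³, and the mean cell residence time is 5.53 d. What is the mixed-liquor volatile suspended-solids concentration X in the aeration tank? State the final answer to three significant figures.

Solving the biomass balance for X: X = Y Q (S₀−S) θ_c / [V (1+k_d θ_c)] = 0.522 × 92.8 × (1070 − 15.7) × 5.53 / [72.0 × (1 + 0.105 × 5.53)] = 2482 mg/L.

X ≈ 2480 mg/L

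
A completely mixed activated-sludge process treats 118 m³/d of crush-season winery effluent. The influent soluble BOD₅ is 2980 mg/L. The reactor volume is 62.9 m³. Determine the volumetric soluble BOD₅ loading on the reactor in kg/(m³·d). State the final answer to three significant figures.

Applied soluble BOD₅ load per unit volume = Q·S₀/V = (118 × 2980/1000)/62.90 = 5.590 kg soluble BOD₅·m⁻³·d⁻¹.

L_v ≈ 5.59 kg soluble BOD₅/(m³·d)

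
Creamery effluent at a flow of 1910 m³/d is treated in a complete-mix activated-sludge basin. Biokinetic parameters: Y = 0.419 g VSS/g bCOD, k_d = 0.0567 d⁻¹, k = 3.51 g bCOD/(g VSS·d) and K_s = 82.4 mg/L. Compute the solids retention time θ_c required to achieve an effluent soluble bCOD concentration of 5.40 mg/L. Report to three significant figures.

At the target effluent, Y k S/(K_s+S) = 0.419×3.51×5.40/87.80 = 0.09045 d⁻¹.
Then 1/θ_c = μ − k_d = 0.09045 − 0.0567 = 0.03375 d⁻¹, giving θ_c = 29.63 d.

θ_c ≈ 29.6 d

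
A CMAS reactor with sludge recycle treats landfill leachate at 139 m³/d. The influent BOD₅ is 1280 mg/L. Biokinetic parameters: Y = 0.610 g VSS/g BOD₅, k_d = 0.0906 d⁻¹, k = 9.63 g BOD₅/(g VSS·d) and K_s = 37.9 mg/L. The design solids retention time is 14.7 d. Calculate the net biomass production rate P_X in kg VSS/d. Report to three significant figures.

P_X ≈ 46.5 kg VSS/d

Effluent substrate depends only on kinetics and SRT: S = K_s(1 + k_d θ_c) / [θ_c(Yk − k_d) − 1] = 37.9 × (1 + 0.0906 × 14.7) / [14.7 × (0.610 × 9.63 − 0.0906) − 1] = 88.38 / 84.02 = 1.052 mg/L.
Observed yield with endogenous decay: Y_obs = Y / (1 + k_d·θ_c) = 0.610 / (1 + 0.0906 × 14.7) = 0.610 / 2.332 = 0.2616 g VSS/g BOD₅.
Substrate removed = Q·(S₀ − S) = 139 m³/d × (1280 − 1.05) g/m³ = 1.78×10^5 g/d = 177.8 kg/d.
So the net sludge growth is P_X = 0.2616 × 177.8 = 46.51 kg VSS/d.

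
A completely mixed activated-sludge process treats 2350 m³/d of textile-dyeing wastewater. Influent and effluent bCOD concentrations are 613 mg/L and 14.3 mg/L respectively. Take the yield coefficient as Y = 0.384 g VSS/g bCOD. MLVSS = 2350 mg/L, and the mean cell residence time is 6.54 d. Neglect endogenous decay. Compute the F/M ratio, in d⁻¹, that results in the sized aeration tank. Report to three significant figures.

With k_d = 0 the design equation reduces to V = Y Q (S₀−S) θ_c / X = 0.384 × 2350 × (613 − 14.3) × 6.54 / 2350 = 1504 m³.
F/M = Q·S₀ / (V·X) = 2350 × 613 / (1504 × 2350) = 0.4077 g bCOD·(g VSS·d)⁻¹.

F/M ≈ 0.408 d⁻¹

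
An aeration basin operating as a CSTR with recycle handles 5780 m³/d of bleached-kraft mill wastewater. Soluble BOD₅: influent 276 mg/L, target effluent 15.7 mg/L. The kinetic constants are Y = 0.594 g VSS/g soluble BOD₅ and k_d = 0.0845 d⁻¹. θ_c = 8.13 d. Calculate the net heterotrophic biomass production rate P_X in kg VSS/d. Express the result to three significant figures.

P_X ≈ 530 kg VSS/d

Correct the yield for decay: Y_obs = Y/(1 + k_d θ_c) = 0.594 / (1 + 0.0845 × 8.13) = 0.594 / 1.687 = 0.3521.
Substrate removed = Q·(S₀ − S) = 5780 m³/d × (276 − 15.7) g/m³ = 1.5×10^6 g/d = 1505 kg/d.
Net biomass production P_X = Y_obs × Q·(S₀ − S) = 0.3521 × 1505 = 529.8 kg VSS/d.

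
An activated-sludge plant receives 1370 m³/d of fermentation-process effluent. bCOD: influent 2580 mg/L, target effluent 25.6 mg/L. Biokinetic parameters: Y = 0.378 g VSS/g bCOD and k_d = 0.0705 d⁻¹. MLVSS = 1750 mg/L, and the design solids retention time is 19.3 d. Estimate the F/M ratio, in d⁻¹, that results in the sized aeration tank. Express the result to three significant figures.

F/M ≈ 0.327 d⁻¹

Steady-state biomass mass balance: V·X·(1 + k_d·θ_c) = Y·Q·(S₀ − S)·θ_c, so V = 0.378 × 1370 × (2580 − 25.6) × 19.3 / [1750 × (1 + 0.0705 × 19.3)] = 2.55×10^7 / 4131 = 6180 m³.
Food-to-microorganism ratio F/M = Q S₀ / (V X) = 1370 × 2580 / (6180 × 1750) = 0.3268 d⁻¹.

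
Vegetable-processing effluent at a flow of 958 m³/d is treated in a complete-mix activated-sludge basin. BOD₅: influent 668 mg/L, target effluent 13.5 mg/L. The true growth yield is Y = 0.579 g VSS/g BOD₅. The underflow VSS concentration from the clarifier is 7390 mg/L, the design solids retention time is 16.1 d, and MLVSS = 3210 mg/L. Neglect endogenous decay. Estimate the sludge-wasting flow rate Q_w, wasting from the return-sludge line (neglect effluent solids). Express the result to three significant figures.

Q_w ≈ 49.1 m³/d

With k_d = 0 the design equation reduces to V = Y Q (S₀−S) θ_c / X = 0.579 × 958 × (668 − 13.5) × 16.1 / 3210 = 1821 m³.
Wasting from the return line (neglecting effluent solids): Q_w = V·X / (θ_c·X_r) = 1821 × 3210 / (16.1 × 7390) = 49.13 m³/d.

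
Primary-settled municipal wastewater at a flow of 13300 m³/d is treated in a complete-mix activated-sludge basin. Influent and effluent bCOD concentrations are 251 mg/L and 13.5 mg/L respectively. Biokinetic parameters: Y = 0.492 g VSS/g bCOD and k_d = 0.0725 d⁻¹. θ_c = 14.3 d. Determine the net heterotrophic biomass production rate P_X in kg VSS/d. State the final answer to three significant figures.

P_X ≈ 763 kg VSS/d

Y_obs = Y / (1 + k_d θ_c) = 0.492 / (1 + 0.0725 × 14.3) = 0.492 / 2.037 = 0.2416.
Q·(S₀ − S) = 13300 × (251 − 13.5) × 10⁻³ = 3159 kg/d removed.
P_X = Y_obs · Q(S₀ − S) = 0.2416 × 3159 = 763.0 kg VSS/d.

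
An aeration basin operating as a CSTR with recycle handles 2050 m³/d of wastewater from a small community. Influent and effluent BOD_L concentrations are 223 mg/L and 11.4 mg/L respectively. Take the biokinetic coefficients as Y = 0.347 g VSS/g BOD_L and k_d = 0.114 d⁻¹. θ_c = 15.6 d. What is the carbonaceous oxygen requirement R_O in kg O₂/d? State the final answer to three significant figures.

R_O ≈ 357 kg O₂/d

Observed yield with endogenous decay: Y_obs = Y / (1 + k_d·θ_c) = 0.347 / (1 + 0.114 × 15.6) = 0.347 / 2.778 = 0.1249 g VSS/g BOD_L.
Mass of BOD_L removed per day: Q(S₀ − S) = 2050 × 211.6 g/m³ = 433.8 kg/d.
P_X = Y_obs·Q·(S₀ − S) = 0.1249 × 433.8 = 54.18 kg VSS/d.
R_O = Q·ΔS − 1.42 P_X = 433.8 − 76.93 = 356.9 kg O₂/d.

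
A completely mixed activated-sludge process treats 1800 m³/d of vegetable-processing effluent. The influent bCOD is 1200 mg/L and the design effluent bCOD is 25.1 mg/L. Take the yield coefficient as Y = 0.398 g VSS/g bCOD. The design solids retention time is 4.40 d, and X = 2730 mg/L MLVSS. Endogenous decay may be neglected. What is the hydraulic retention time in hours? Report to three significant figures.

τ ≈ 18.1 h

With k_d = 0 the design equation reduces to V = Y Q (S₀−S) θ_c / X = 0.398 × 1800 × (1200 − 25.1) × 4.40 / 2730 = 1357 m³.
HRT = V/Q = 1357 m³ / 1800 m³·d⁻¹ = 0.7537 d × 24 = 18.09 h.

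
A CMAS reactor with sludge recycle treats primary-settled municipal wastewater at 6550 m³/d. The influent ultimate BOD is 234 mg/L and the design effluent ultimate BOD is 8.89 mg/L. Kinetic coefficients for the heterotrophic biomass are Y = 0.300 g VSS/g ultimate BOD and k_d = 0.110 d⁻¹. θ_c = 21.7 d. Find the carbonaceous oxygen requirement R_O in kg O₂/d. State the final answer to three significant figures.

R_O ≈ 1290 kg O₂/d

Observed yield with endogenous decay: Y_obs = Y / (1 + k_d·θ_c) = 0.300 / (1 + 0.110 × 21.7) = 0.300 / 3.387 = 0.08857 g VSS/g ultimate BOD.
Mass of ultimate BOD removed per day: Q(S₀ − S) = 6550 × 225.1 g/m³ = 1474 kg/d.
Net sludge production P_X = 0.08857 × 1474 = 130.6 kg VSS/d.
Carbonaceous O₂ demand = substrate oxidised − cell-mass equivalent = 1474 − 1.42 × 130.6 = 1289 kg O₂/d.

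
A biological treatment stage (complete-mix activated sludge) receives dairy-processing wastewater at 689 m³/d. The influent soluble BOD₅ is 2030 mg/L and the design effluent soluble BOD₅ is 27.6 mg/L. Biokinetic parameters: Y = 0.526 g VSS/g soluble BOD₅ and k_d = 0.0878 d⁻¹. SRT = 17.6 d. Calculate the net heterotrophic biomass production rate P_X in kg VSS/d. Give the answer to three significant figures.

Observed yield with endogenous decay: Y_obs = Y / (1 + k_d·θ_c) = 0.526 / (1 + 0.0878 × 17.6) = 0.526 / 2.545 = 0.2067 g VSS/g soluble BOD₅.
Q·(S₀ − S) = 689 × (2030 − 27.6) × 10⁻³ = 1380 kg/d removed.
P_X = Y_obs · Q(S₀ − S) = 0.2067 × 1380 = 285.1 kg VSS/d.

P_X ≈ 285 kg VSS/d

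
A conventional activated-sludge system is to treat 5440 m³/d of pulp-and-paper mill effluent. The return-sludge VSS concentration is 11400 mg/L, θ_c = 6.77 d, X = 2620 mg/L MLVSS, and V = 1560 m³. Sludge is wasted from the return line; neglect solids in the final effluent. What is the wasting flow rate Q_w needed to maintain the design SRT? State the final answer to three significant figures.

Q_w = (V·X)/(θ_c X_r) = 1560 × 2620 / (6.77 × 11400) = 52.96 m³/d.

Q_w ≈ 53.0 m³/d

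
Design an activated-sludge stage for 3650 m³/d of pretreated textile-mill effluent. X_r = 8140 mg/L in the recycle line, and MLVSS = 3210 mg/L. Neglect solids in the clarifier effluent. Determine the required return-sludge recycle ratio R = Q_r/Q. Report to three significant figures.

R = Q_r/Q = X/(X_r − X) = 3210 / (8140 − 3210) = 0.6511.

R ≈ 0.651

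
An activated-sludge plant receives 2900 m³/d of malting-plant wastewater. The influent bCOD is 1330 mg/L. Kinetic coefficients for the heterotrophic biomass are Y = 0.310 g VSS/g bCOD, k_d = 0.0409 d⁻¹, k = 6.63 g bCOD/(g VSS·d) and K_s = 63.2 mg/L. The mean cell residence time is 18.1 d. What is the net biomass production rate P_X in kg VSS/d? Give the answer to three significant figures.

P_X ≈ 685 kg VSS/d

For a completely mixed reactor with recycle the Lawrence–McCarty relation gives S = K_s·(1 + k_d·θ_c) / [θ_c·(Y·k − k_d) − 1] = 63.2 × (1 + 0.0409 × 18.1) / [18.1 × (0.310 × 6.63 − 0.0409) − 1] = 110.0 / 35.46 = 3.102 mg/L.
Observed yield with endogenous decay: Y_obs = Y / (1 + k_d·θ_c) = 0.310 / (1 + 0.0409 × 18.1) = 0.310 / 1.740 = 0.1781 g VSS/g bCOD.
ΔS = 1330 − 3.10 = 1327 mg/L, so the substrate removal rate is 2900 × 1327/1000 = 3848 kg bCOD/d.
Biomass produced: P_X = Y_obs·Q·ΔS = 0.1781 × 3848 ≈ 685.5 kg VSS/d.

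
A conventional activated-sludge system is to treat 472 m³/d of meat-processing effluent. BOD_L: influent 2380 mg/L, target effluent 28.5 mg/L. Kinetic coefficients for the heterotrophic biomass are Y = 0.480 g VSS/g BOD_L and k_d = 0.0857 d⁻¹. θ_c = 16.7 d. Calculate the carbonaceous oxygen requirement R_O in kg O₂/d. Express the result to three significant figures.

R_O ≈ 799 kg O₂/d

Observed yield with endogenous decay: Y_obs = Y / (1 + k_d·θ_c) = 0.480 / (1 + 0.0857 × 16.7) = 0.480 / 2.431 = 0.1974 g VSS/g BOD_L.
Mass of BOD_L removed per day: Q(S₀ − S) = 472 × 2352 g/m³ = 1110 kg/d.
Net sludge production P_X = 0.1974 × 1110 = 219.1 kg VSS/d.
Carbonaceous O₂ demand = substrate oxidised − cell-mass equivalent = 1110 − 1.42 × 219.1 = 798.7 kg O₂/d.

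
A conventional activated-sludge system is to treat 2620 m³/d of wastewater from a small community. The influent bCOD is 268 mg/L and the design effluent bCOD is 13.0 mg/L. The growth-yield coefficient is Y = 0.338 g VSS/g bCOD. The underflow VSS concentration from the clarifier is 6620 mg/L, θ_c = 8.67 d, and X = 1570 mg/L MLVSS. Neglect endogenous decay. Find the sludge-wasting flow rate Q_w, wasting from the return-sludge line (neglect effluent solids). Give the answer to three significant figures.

V·X = Y·Q·ΔS·θ_c gives V = 0.338 × 2620 × (268 − 13.0) × 8.67 / 1570 = 1247 m³.
θ_c = V·X/(Q_w·X_r) when wasting from the recycle, so Q_w = V·X/(θ_c·X_r) = 1247 × 1570 / (8.67 × 6620) = 34.11 m³/d.

Q_w ≈ 34.1 m³/d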